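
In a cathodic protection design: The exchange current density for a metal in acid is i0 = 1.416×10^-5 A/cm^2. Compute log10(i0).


i0 = 1.416×10^-5 A/cm^2
log10(i0) = -4.849

-4.849


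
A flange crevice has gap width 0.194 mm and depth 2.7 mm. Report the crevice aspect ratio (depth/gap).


Aspect ratio = depth / gap
Ratio = 2.7 / 0.194 = 13.9

13.9


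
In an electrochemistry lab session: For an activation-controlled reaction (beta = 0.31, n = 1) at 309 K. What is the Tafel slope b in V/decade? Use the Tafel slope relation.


Apply the Tafel slope relation: b = 2.303*R*T/(beta*n*F)
Numerator: 2.303 * 8.314 * 309 = 5916.47
Denominator: 0.31 * 1 * 96485 = 29910.35
b = 5916.47 / 29910.35 = 0.198 V/decade

0.198 V/decade


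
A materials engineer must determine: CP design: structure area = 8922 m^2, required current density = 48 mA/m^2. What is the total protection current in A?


I = area * current density, then convert mA → A (÷1000)
I = 8922 * 48 / 1000 = 428.26 A

428.26 A


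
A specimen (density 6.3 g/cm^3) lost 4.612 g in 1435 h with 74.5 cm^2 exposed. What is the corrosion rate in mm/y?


Apply the mm/y weight-loss relation: CR = 87600 * W / (D * A * T)
Numerator: 87600 * 4.612 = 404011.2
Denominator: 6.3 * 74.5 * 1435 = 673517.25
CR = 404011.2 / 673517.25 = 0.5999 mm/y

0.5999 mm/y


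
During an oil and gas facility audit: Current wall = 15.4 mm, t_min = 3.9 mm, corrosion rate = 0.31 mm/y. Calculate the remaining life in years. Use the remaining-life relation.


Apply the remaining-life relation: RL = (t_current − t_min) / CR
RL = (15.4 − 3.9) / 0.31 = 11.5 / 0.31 = 37.1 years

37.1 years


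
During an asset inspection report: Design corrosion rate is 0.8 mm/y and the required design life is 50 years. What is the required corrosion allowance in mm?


Corrosion allowance = CR × design life
CA = 0.8 * 50 = 40.0 mm

40.0 mm


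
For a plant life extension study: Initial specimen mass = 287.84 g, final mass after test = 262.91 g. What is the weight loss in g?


Weight loss = initial − final
WL = 287.84 − 262.91 = 24.93 g

24.93 g


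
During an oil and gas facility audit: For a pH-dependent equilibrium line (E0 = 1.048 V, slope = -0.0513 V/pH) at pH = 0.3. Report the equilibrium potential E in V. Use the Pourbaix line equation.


Apply the Pourbaix line equation: E = E0 + slope*pH
E = 1.048 + (-0.0513)*0.3 = 1.048 + (-0.01539) = 1.03261 V
Rounded to 4 decimal places: E = 1.0326 V

1.0326 V


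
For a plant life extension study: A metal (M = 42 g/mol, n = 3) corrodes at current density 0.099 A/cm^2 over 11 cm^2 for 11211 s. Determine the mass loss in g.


Apply Faraday's law: m = i*A*t*M / (n*F)
Total charge passed Q = i*A*t = 0.099*11*11211 = 12208.779 C
m = Q*M/(n*F) = 12208.779*42/(3*96485) = 1.7715 g

1.7715 g


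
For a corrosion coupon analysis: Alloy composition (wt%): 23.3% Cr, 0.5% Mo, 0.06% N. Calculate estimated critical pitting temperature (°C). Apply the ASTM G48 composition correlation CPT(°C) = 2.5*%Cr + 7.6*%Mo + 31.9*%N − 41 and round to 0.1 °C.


Apply the ASTM G48 empirical CPT estimate: CPT(°C) = 2.5*%Cr + 7.6*%Mo + 31.9*%N − 41
2.5*23.3 = 58.25; 7.6*0.5 = 3.8; 31.9*0.06 = 1.914
CPT = 58.25 + 3.8 + 1.914 − 41 = 22.964 °C
Rounded to 0.1 °C: CPT ≈ 23.0 °C

23.0 °C


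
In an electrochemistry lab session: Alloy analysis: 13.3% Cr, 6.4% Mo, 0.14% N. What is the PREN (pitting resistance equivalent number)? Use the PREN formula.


Apply the PREN formula: PREN = Cr + 3.3*Mo + 16*N
PREN = 13.3 + 3.3*6.4 + 16*0.14
PREN = 13.3 + 21.12 + 2.24 = 36.66

36.66


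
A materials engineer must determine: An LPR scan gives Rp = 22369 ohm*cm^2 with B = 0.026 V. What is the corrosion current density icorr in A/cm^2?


Apply the Stern-Geary relation: icorr = B / Rp
icorr = 0.026 / 22369 = 1.162×10^-6 A/cm^2

1.162×10^-6 A/cm^2


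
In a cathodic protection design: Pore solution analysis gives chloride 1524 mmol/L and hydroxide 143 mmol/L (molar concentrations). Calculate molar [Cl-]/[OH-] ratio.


Threshold parameter = [Cl-] / [OH-] (molar basis; both in mmol/L, so units cancel)
Ratio = 1524 / 143 = 10.66

10.66


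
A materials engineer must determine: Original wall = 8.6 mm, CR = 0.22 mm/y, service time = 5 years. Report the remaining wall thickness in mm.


Remaining wall = original − CR × time
t = 8.6 − 0.22*5 = 8.6 − 1.1 = 7.5 mm

7.5 mm


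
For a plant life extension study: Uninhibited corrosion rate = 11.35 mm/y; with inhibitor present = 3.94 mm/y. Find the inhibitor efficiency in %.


Apply the inhibitor-efficiency definition: IE = (CR_blank − CR_inh)/CR_blank × 100
IE = (11.35 − 3.94) / 11.35 × 100
IE = 7.41 / 11.35 × 100 = 65.3 %

65.3 %


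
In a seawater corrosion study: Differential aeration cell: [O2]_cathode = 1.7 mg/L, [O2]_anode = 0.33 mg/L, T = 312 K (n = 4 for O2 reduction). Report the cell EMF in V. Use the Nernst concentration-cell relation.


Apply the Nernst concentration-cell relation: E = (RT/nF)*ln(C_cathode/C_anode)
RT/nF = 8.314*312/(4*96485) = 0.00672117 V
ln(1.7/0.33) = 1.63929
E = 0.00672117 * 1.63929 = 0.01102 V

0.01102 V


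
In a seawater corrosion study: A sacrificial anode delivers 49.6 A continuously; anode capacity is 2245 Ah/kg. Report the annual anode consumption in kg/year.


Annual consumption = current * hours per year / capacity
Rate = 49.6 * 8760 / 2245 = 193.5 kg/year

193.5 kg/year


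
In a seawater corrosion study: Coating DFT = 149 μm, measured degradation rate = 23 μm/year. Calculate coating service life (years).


Service life = thickness / degradation rate
Life = 149 / 23 = 6.5 years

6.5 years


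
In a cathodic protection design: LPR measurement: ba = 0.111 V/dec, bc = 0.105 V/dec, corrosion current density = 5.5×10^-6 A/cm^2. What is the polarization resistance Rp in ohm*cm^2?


Apply the Stern-Geary equation: Rp = ba*bc / (2.303*icorr*(ba+bc))
ba*bc = 0.111*0.105 = 0.011655
ba+bc = 0.216; 2.303*icorr*(ba+bc) = 2.303*5.5×10^-6*0.216 = 2.735964×10^-6
Rp = 0.011655 / 2.735964×10^-6 = 4259.9 ohm*cm^2

4259.9 ohm*cm^2


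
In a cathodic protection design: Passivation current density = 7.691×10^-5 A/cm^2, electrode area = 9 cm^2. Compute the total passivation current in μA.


I = i_pass * A, then convert A → μA (×10^6)
I = 7.691×10^-5 * 9 * 10^6 = 692.19 μA

692.19 μA


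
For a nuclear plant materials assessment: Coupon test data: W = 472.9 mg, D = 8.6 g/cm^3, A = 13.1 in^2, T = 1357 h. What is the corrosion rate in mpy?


Apply the mpy weight-loss relation: CR = 534 * W / (D * A * T)
Numerator: 534 * 472.9 = 252528.6
Denominator: 8.6 * 13.1 * 1357 = 152879.62
CR = 252528.6 / 152879.62 = 1.65181 mpy

1.65181 mpy


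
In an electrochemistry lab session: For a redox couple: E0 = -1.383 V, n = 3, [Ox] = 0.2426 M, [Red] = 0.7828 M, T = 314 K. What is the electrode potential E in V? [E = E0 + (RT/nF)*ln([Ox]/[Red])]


Apply the Nernst equation: E = E0 + (RT/nF)*ln([Ox]/[Red])
Step 1: RT/nF = 8.314*314/(3*96485) = 0.009019 V
Step 2: [Ox]/[Red] = 0.2426/0.7828 = 0.309913
Step 3: ln(0.309913) = -1.171464
Step 4: correction = 0.009019 * -1.171464 = -0.011 V
E = -1.383 + -0.011 = -1.394 V

-1.394 V


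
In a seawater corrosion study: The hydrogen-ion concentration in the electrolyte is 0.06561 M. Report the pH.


pH = −log10[H+]
pH = −log10(0.06561) = 1.18

1.18


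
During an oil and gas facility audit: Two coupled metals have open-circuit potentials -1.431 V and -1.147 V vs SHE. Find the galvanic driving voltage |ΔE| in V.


Driving voltage is the absolute potential difference.
|ΔE| = |-1.431 − (-1.147)| = 0.284 V

0.284 V


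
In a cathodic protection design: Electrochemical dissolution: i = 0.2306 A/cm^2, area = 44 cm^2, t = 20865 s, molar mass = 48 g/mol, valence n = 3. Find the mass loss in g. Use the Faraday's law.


Apply Faraday's law: m = i*A*t*M / (n*F)
Total charge passed Q = i*A*t = 0.2306*44*20865 = 211704.636 C
m = Q*M/(n*F) = 211704.636*48/(3*96485) = 35.107 g

35.107 g


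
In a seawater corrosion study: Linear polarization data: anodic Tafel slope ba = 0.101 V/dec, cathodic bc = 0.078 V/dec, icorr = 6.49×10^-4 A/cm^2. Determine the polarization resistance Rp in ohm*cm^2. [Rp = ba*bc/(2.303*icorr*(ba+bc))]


Apply the Stern-Geary equation: Rp = ba*bc / (2.303*icorr*(ba+bc))
ba*bc = 0.101*0.078 = 0.007878
ba+bc = 0.179; 2.303*icorr*(ba+bc) = 2.303*6.49×10^-4*0.179 = 2.6754181×10^-4
Rp = 0.007878 / 2.6754181×10^-4 = 29.45 ohm*cm^2

29.45 ohm*cm^2


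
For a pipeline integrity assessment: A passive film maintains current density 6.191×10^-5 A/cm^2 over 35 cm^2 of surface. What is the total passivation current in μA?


I = i_pass * A, then convert A → μA (×10^6)
I = 6.191×10^-5 * 35 * 10^6 = 2166.85 μA

2166.85 μA


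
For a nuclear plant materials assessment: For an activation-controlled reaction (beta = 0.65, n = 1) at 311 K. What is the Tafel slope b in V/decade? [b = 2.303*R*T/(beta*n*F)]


Apply the Tafel slope relation: b = 2.303*R*T/(beta*n*F)
Numerator: 2.303 * 8.314 * 311 = 5954.76
Denominator: 0.65 * 1 * 96485 = 62715.25
b = 5954.76 / 62715.25 = 0.0949 V/decade

0.0949 V/decade


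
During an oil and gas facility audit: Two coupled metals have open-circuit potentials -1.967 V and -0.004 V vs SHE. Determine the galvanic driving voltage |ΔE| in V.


Driving voltage is the absolute potential difference.
|ΔE| = |-1.967 − (-0.004)| = 1.963 V

1.963 V


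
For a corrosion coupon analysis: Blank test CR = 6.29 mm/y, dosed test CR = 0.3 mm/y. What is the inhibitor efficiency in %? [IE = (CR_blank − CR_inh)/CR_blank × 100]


Apply the inhibitor-efficiency definition: IE = (CR_blank − CR_inh)/CR_blank × 100
IE = (6.29 − 0.3) / 6.29 × 100
IE = 5.99 / 6.29 × 100 = 95.2 %

95.2 %


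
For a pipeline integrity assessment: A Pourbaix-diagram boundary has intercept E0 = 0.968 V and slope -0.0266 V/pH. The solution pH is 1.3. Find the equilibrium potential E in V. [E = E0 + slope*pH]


Apply the Pourbaix line equation: E = E0 + slope*pH
E = 0.968 + (-0.0266)*1.3 = 0.968 + (-0.03458) = 0.93342 V
Rounded to 3 decimal places: E = 0.933 V

0.933 V


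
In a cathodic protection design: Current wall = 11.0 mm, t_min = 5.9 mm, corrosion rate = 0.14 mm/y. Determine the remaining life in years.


Apply the remaining-life relation: RL = (t_current − t_min) / CR
RL = (11.0 − 5.9) / 0.14 = 5.1 / 0.14 = 36.4 years

36.4 years


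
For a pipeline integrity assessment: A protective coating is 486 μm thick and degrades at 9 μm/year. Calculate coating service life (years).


Service life = thickness / degradation rate
Life = 486 / 9 = 54.0 years

54.0 years


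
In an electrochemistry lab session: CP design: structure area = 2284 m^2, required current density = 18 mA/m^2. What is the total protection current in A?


I = area * current density, then convert mA → A (÷1000)
I = 2284 * 18 / 1000 = 41.11 A

41.11 A


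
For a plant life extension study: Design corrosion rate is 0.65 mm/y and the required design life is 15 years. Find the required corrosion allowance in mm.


Corrosion allowance = CR × design life
CA = 0.65 * 15 = 9.75 mm

9.75 mm


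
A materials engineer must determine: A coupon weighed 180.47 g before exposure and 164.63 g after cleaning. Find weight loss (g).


Weight loss = initial − final
WL = 180.47 − 164.63 = 15.84 g

15.84 g


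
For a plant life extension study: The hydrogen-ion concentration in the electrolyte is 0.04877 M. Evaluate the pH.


pH = −log10[H+]
pH = −log10(0.04877) = 1.31

1.31


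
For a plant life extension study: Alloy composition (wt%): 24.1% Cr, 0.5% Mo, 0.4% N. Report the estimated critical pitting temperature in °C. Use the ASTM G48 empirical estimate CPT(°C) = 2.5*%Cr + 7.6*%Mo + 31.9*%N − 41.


Apply the ASTM G48 empirical CPT estimate: CPT(°C) = 2.5*%Cr + 7.6*%Mo + 31.9*%N − 41
2.5*24.1 = 60.25; 7.6*0.5 = 3.8; 31.9*0.4 = 12.76
CPT = 60.25 + 3.8 + 12.76 − 41 = 35.81 °C
Rounded to 0.1 °C: CPT ≈ 35.8 °C

35.8 °C


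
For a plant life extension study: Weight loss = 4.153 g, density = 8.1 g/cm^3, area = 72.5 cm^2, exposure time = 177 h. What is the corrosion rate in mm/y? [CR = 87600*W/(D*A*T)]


Apply the mm/y weight-loss relation: CR = 87600 * W / (D * A * T)
Numerator: 87600 * 4.153 = 363802.8
Denominator: 8.1 * 72.5 * 177 = 103943.25
CR = 363802.8 / 103943.25 = 3.50001 mm/y

3.50001 mm/y


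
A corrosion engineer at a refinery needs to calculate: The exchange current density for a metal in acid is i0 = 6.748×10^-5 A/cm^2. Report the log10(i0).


i0 = 6.748×10^-5 A/cm^2
log10(i0) = -4.171

-4.171


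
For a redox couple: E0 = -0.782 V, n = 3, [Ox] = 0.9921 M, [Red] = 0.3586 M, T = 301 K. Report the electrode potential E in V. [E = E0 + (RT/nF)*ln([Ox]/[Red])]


Apply the Nernst equation: E = E0 + (RT/nF)*ln([Ox]/[Red])
Step 1: RT/nF = 8.314*301/(3*96485) = 0.00864561 V
Step 2: [Ox]/[Red] = 0.9921/0.3586 = 2.766592
Step 3: ln(2.766592) = 1.017616
Step 4: correction = 0.00864561 * 1.017616 = 0.0088 V
E = -0.782 + 0.0088 = -0.7732 V

-0.7732 V


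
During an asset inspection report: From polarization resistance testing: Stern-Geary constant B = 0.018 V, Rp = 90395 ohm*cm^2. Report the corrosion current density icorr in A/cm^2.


Apply the Stern-Geary relation: icorr = B / Rp
icorr = 0.018 / 90395 = 1.991×10^-7 A/cm^2

1.991×10^-7 A/cm^2


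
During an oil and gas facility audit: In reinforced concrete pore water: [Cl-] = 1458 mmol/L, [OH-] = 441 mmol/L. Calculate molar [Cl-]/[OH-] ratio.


Threshold parameter = [Cl-] / [OH-] (molar basis; both in mmol/L, so units cancel)
Ratio = 1458 / 441 = 3.31

3.31


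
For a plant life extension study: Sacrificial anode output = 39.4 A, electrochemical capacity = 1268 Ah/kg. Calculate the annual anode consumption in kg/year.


Annual consumption = current * hours per year / capacity
Rate = 39.4 * 8760 / 1268 = 272.2 kg/year

272.2 kg/year


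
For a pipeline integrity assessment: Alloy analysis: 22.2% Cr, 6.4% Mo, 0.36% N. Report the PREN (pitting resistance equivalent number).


Apply the PREN formula: PREN = Cr + 3.3*Mo + 16*N
PREN = 22.2 + 3.3*6.4 + 16*0.36
PREN = 22.2 + 21.12 + 5.76 = 49.08

49.08


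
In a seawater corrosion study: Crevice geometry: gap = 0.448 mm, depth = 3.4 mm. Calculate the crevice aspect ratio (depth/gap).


Aspect ratio = depth / gap
Ratio = 3.4 / 0.448 = 7.6

7.6


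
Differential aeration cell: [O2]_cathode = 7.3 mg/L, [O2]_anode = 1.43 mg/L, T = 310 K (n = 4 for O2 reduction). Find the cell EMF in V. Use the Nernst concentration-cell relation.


Apply the Nernst concentration-cell relation: E = (RT/nF)*ln(C_cathode/C_anode)
RT/nF = 8.314*310/(4*96485) = 0.00667808 V
ln(7.3/1.43) = 1.6302
E = 0.00667808 * 1.6302 = 0.01089 V

0.01089 V


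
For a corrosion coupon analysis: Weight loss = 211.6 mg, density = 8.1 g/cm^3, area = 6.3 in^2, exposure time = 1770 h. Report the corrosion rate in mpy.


Apply the mpy weight-loss relation: CR = 534 * W / (D * A * T)
Numerator: 534 * 211.6 = 112994.4
Denominator: 8.1 * 6.3 * 1770 = 90323.1
CR = 112994.4 / 90323.1 = 1.251 mpy

1.251 mpy


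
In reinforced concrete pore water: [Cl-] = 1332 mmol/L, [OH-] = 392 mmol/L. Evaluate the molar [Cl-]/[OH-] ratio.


Threshold parameter = [Cl-] / [OH-] (molar basis; both in mmol/L, so units cancel)
Ratio = 1332 / 392 = 3.4

3.4


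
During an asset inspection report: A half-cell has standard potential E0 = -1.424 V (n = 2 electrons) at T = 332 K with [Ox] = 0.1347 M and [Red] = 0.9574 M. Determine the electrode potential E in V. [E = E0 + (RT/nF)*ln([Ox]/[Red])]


Apply the Nernst equation: E = E0 + (RT/nF)*ln([Ox]/[Red])
Step 1: RT/nF = 8.314*332/(2*96485) = 0.01430403 V
Step 2: [Ox]/[Red] = 0.1347/0.9574 = 0.140694
Step 3: ln(0.140694) = -1.961168
Step 4: correction = 0.01430403 * -1.961168 = -0.028 V
E = -1.424 + -0.028 = -1.452 V

-1.452 V


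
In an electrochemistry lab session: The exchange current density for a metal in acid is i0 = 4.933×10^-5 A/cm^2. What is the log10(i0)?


i0 = 4.933×10^-5 A/cm^2
log10(i0) = -4.307

-4.307


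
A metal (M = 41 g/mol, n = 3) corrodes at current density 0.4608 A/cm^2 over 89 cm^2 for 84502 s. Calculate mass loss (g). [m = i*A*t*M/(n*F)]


Apply Faraday's law: m = i*A*t*M / (n*F)
Total charge passed Q = i*A*t = 0.4608*89*84502 = 3465528.4224 C
m = Q*M/(n*F) = 3465528.4224*41/(3*96485) = 490.87653 g

490.87653 g


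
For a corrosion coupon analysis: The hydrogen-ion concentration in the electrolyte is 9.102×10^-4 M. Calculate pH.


pH = −log10[H+]
pH = −log10(9.102×10^-4) = 3.04

3.04


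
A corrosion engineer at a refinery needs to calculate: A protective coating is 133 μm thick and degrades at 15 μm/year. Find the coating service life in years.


Service life = thickness / degradation rate
Life = 133 / 15 = 8.9 years

8.9 years


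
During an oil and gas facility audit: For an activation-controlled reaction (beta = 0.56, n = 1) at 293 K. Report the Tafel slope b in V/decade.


Apply the Tafel slope relation: b = 2.303*R*T/(beta*n*F)
Numerator: 2.303 * 8.314 * 293 = 5610.11
Denominator: 0.56 * 1 * 96485 = 54031.6
b = 5610.11 / 54031.6 = 0.104 V/decade

0.104 V/decade


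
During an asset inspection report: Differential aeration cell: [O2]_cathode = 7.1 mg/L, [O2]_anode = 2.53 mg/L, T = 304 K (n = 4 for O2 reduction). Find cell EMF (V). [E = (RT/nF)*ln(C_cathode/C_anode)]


Apply the Nernst concentration-cell relation: E = (RT/nF)*ln(C_cathode/C_anode)
RT/nF = 8.314*304/(4*96485) = 0.00654883 V
ln(7.1/2.53) = 1.03188
E = 0.00654883 * 1.03188 = 0.00676 V

0.00676 V


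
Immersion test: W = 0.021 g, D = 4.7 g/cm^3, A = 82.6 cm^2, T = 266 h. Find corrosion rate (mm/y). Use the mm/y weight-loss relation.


Apply the mm/y weight-loss relation: CR = 87600 * W / (D * A * T)
Numerator: 87600 * 0.021 = 1839.6
Denominator: 4.7 * 82.6 * 266 = 103266.52
CR = 1839.6 / 103266.52 = 0.0178 mm/y

0.0178 mm/y


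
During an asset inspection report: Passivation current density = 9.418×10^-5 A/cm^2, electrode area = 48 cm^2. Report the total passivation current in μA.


I = i_pass * A, then convert A → μA (×10^6)
I = 9.418×10^-5 * 48 * 10^6 = 4520.64 μA

4520.64 μA


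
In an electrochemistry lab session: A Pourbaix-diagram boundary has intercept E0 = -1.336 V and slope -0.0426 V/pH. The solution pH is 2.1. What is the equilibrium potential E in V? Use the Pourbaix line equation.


Apply the Pourbaix line equation: E = E0 + slope*pH
E = -1.336 + (-0.0426)*2.1 = -1.336 + (-0.08946) = -1.42546 V
Rounded to 3 decimal places: E = -1.425 V

-1.425 V


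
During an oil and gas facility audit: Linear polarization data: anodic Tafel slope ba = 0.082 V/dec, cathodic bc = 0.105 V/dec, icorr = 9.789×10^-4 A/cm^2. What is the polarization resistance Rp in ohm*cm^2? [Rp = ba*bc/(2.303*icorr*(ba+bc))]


Apply the Stern-Geary equation: Rp = ba*bc / (2.303*icorr*(ba+bc))
ba*bc = 0.082*0.105 = 0.00861
ba+bc = 0.187; 2.303*icorr*(ba+bc) = 2.303*9.789×10^-4*0.187 = 4.2157405×10^-4
Rp = 0.00861 / 4.2157405×10^-4 = 20.42 ohm*cm^2

20.42 ohm*cm^2


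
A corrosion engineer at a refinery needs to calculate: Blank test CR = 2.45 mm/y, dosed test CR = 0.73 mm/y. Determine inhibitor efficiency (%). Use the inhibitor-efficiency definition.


Apply the inhibitor-efficiency definition: IE = (CR_blank − CR_inh)/CR_blank × 100
IE = (2.45 − 0.73) / 2.45 × 100
IE = 1.72 / 2.45 × 100 = 70.2 %

70.2 %


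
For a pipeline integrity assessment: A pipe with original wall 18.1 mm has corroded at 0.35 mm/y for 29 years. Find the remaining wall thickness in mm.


Remaining wall = original − CR × time
t = 18.1 − 0.35*29 = 18.1 − 10.15 = 7.95 mm

7.95 mm


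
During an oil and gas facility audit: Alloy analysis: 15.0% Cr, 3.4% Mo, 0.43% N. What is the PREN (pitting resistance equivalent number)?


Apply the PREN formula: PREN = Cr + 3.3*Mo + 16*N
PREN = 15.0 + 3.3*3.4 + 16*0.43
PREN = 15.0 + 11.22 + 6.88 = 33.1

33.1


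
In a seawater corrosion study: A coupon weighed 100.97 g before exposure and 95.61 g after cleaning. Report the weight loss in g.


Weight loss = initial − final
WL = 100.97 − 95.61 = 5.36 g

5.36 g


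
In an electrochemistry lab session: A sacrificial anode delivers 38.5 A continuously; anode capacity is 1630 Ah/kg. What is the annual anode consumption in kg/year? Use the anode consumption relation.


Annual consumption = current * hours per year / capacity
Rate = 38.5 * 8760 / 1630 = 206.9 kg/year

206.9 kg/year


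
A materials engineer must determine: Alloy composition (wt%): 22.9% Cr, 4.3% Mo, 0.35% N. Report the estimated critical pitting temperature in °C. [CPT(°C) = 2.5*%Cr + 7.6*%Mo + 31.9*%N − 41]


Apply the ASTM G48 empirical CPT estimate: CPT(°C) = 2.5*%Cr + 7.6*%Mo + 31.9*%N − 41
2.5*22.9 = 57.25; 7.6*4.3 = 32.68; 31.9*0.35 = 11.165
CPT = 57.25 + 32.68 + 11.165 − 41 = 60.095 °C
Rounded to 0.1 °C: CPT ≈ 60.1 °C

60.1 °C


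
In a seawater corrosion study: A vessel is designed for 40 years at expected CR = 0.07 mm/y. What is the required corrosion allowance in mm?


Corrosion allowance = CR × design life
CA = 0.07 * 40 = 2.8 mm

2.8 mm


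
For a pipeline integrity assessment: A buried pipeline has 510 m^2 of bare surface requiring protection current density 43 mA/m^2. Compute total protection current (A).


I = area * current density, then convert mA → A (÷1000)
I = 510 * 43 / 1000 = 21.93 A

21.93 A


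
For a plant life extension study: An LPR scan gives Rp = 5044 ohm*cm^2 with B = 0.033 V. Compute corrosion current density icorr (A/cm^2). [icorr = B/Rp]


Apply the Stern-Geary relation: icorr = B / Rp
icorr = 0.033 / 5044 = 6.542×10^-6 A/cm^2

6.542×10^-6 A/cm^2


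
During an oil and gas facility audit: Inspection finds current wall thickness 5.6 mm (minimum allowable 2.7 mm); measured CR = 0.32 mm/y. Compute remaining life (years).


Apply the remaining-life relation: RL = (t_current − t_min) / CR
RL = (5.6 − 2.7) / 0.32 = 2.9 / 0.32 = 9.1 years

9.1 years


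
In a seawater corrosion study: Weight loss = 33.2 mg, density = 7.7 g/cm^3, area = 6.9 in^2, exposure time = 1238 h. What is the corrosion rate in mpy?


Apply the mpy weight-loss relation: CR = 534 * W / (D * A * T)
Numerator: 534 * 33.2 = 17728.8
Denominator: 7.7 * 6.9 * 1238 = 65774.94
CR = 17728.8 / 65774.94 = 0.2695 mpy

0.2695 mpy


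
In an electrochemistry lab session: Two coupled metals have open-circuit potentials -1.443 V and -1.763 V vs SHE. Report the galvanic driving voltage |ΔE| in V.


Driving voltage is the absolute potential difference.
|ΔE| = |-1.443 − (-1.763)| = 0.32 V

0.32 V


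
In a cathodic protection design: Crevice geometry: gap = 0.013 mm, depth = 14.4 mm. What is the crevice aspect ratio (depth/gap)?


Aspect ratio = depth / gap
Ratio = 14.4 / 0.013 = 1107.7

1107.7


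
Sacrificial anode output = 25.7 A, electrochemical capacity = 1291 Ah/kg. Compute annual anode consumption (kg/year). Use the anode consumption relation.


Annual consumption = current * hours per year / capacity
Rate = 25.7 * 8760 / 1291 = 174.4 kg/year

174.4 kg/year


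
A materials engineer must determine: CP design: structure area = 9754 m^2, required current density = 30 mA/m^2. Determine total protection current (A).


I = area * current density, then convert mA → A (÷1000)
I = 9754 * 30 / 1000 = 292.62 A

292.62 A


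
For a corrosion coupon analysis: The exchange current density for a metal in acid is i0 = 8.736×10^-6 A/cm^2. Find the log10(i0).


i0 = 8.736×10^-6 A/cm^2
log10(i0) = -5.059

-5.059


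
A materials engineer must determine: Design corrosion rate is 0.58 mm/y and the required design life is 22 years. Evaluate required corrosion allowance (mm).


Corrosion allowance = CR × design life
CA = 0.58 * 22 = 12.76 mm

12.76 mm


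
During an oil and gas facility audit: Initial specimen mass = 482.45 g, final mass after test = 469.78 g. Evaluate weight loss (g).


Weight loss = initial − final
WL = 482.45 − 469.78 = 12.67 g

12.67 g


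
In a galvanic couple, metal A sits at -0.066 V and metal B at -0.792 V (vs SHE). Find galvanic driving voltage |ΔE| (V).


Driving voltage is the absolute potential difference.
|ΔE| = |-0.066 − (-0.792)| = 0.726 V

0.726 V


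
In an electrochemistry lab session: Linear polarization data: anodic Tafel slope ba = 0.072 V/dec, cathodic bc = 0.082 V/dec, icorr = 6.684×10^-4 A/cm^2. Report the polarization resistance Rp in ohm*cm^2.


Apply the Stern-Geary equation: Rp = ba*bc / (2.303*icorr*(ba+bc))
ba*bc = 0.072*0.082 = 0.005904
ba+bc = 0.154; 2.303*icorr*(ba+bc) = 2.303*6.684×10^-4*0.154 = 2.3705608×10^-4
Rp = 0.005904 / 2.3705608×10^-4 = 24.9 ohm*cm^2

24.9 ohm*cm^2


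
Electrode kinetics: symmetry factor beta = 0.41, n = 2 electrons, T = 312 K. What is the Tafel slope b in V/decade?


Apply the Tafel slope relation: b = 2.303*R*T/(beta*n*F)
Numerator: 2.303 * 8.314 * 312 = 5973.91
Denominator: 0.41 * 2 * 96485 = 79117.7
b = 5973.91 / 79117.7 = 0.076 V/decade

0.076 V/decade


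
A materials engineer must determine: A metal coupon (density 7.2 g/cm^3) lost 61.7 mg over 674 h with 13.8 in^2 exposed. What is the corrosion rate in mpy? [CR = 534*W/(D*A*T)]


Apply the mpy weight-loss relation: CR = 534 * W / (D * A * T)
Numerator: 534 * 61.7 = 32947.8
Denominator: 7.2 * 13.8 * 674 = 66968.64
CR = 32947.8 / 66968.64 = 0.492 mpy

0.492 mpy


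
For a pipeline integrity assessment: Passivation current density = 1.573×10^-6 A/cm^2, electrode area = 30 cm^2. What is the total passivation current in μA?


I = i_pass * A, then convert A → μA (×10^6)
I = 1.573×10^-6 * 30 * 10^6 = 47.19 μA

47.19 μA


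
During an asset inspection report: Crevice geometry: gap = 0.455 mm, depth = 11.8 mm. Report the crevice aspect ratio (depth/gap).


Aspect ratio = depth / gap
Ratio = 11.8 / 0.455 = 25.9

25.9


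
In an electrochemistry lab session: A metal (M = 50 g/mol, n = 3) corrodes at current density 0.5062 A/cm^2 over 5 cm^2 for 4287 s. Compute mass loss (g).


Apply Faraday's law: m = i*A*t*M / (n*F)
Total charge passed Q = i*A*t = 0.5062*5*4287 = 10850.397 C
m = Q*M/(n*F) = 10850.397*50/(3*96485) = 1.874 g

1.874 g


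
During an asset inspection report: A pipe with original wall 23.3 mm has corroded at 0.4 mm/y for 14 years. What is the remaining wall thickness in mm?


Remaining wall = original − CR × time
t = 23.3 − 0.4*14 = 23.3 − 5.6 = 17.7 mm

17.7 mm


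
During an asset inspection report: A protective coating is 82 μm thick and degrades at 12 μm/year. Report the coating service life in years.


Service life = thickness / degradation rate
Life = 82 / 12 = 6.8 years

6.8 years


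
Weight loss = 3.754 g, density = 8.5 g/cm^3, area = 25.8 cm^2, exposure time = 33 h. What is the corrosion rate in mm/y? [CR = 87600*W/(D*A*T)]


Apply the mm/y weight-loss relation: CR = 87600 * W / (D * A * T)
Numerator: 87600 * 3.754 = 328850.4
Denominator: 8.5 * 25.8 * 33 = 7236.9
CR = 328850.4 / 7236.9 = 45.440783 mm/y

45.440783 mm/y


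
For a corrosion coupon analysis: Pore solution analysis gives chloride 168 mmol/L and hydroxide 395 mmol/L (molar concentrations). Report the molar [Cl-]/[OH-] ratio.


Threshold parameter = [Cl-] / [OH-] (molar basis; both in mmol/L, so units cancel)
Ratio = 168 / 395 = 0.43

0.43


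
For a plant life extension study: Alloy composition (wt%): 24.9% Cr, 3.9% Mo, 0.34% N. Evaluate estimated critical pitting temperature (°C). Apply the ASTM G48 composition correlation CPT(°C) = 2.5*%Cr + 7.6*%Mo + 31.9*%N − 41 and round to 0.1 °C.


Apply the ASTM G48 empirical CPT estimate: CPT(°C) = 2.5*%Cr + 7.6*%Mo + 31.9*%N − 41
2.5*24.9 = 62.25; 7.6*3.9 = 29.64; 31.9*0.34 = 10.846
CPT = 62.25 + 29.64 + 10.846 − 41 = 61.736 °C
Rounded to 0.1 °C: CPT ≈ 61.7 °C

61.7 °C


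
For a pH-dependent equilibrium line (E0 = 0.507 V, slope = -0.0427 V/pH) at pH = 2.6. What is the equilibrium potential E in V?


Apply the Pourbaix line equation: E = E0 + slope*pH
E = 0.507 + (-0.0427)*2.6 = 0.507 + (-0.11102) = 0.39598 V
Rounded to 3 decimal places: E = 0.396 V

0.396 V


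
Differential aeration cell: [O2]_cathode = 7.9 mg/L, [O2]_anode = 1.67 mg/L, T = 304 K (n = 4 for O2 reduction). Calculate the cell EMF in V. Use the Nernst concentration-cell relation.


Apply the Nernst concentration-cell relation: E = (RT/nF)*ln(C_cathode/C_anode)
RT/nF = 8.314*304/(4*96485) = 0.00654883 V
ln(7.9/1.67) = 1.55404
E = 0.00654883 * 1.55404 = 0.01018 V

0.01018 V


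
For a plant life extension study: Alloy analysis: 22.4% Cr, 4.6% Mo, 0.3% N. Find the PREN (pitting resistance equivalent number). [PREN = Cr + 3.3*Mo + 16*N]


Apply the PREN formula: PREN = Cr + 3.3*Mo + 16*N
PREN = 22.4 + 3.3*4.6 + 16*0.3
PREN = 22.4 + 15.18 + 4.8 = 42.38

42.38


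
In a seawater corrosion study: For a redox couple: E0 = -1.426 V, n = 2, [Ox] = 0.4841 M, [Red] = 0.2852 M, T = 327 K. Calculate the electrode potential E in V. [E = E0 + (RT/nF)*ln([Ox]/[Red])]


Apply the Nernst equation: E = E0 + (RT/nF)*ln([Ox]/[Red])
Step 1: RT/nF = 8.314*327/(2*96485) = 0.0140886 V
Step 2: [Ox]/[Red] = 0.4841/0.2852 = 1.697405
Step 3: ln(1.697405) = 0.529101
Step 4: correction = 0.0140886 * 0.529101 = 0.007 V
E = -1.426 + 0.007 = -1.419 V

-1.419 V


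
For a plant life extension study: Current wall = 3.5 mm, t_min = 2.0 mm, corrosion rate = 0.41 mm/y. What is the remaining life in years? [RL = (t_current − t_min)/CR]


Apply the remaining-life relation: RL = (t_current − t_min) / CR
RL = (3.5 − 2.0) / 0.41 = 1.5 / 0.41 = 3.7 years

3.7 years


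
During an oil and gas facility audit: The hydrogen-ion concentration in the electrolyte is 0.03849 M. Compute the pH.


pH = −log10[H+]
pH = −log10(0.03849) = 1.41

1.41


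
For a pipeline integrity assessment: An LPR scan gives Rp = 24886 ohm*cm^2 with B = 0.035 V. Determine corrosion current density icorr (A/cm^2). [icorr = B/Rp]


Apply the Stern-Geary relation: icorr = B / Rp
icorr = 0.035 / 24886 = 1.406×10^-6 A/cm^2

1.406×10^-6 A/cm^2


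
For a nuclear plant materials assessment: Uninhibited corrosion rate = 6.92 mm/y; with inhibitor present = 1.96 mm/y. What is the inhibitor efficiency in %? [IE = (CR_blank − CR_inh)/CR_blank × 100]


Apply the inhibitor-efficiency definition: IE = (CR_blank − CR_inh)/CR_blank × 100
IE = (6.92 − 1.96) / 6.92 × 100
IE = 4.96 / 6.92 × 100 = 71.7 %

71.7 %


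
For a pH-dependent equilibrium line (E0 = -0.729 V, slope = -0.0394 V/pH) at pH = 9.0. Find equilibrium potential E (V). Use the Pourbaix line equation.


Apply the Pourbaix line equation: E = E0 + slope*pH
E = -0.729 + (-0.0394)*9.0 = -0.729 + (-0.3546) = -1.0836 V
Rounded to 4 decimal places: E = -1.0836 V

-1.0836 V


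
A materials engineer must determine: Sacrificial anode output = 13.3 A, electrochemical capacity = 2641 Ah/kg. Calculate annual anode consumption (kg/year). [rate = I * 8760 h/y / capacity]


Annual consumption = current * hours per year / capacity
Rate = 13.3 * 8760 / 2641 = 44.1 kg/year

44.1 kg/year


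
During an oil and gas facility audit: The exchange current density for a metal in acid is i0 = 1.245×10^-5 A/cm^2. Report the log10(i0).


i0 = 1.245×10^-5 A/cm^2
log10(i0) = -4.905

-4.905


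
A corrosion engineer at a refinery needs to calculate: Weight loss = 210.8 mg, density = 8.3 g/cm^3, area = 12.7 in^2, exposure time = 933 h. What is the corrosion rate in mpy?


Apply the mpy weight-loss relation: CR = 534 * W / (D * A * T)
Numerator: 534 * 210.8 = 112567.2
Denominator: 8.3 * 12.7 * 933 = 98347.53
CR = 112567.2 / 98347.53 = 1.1446 mpy

1.1446 mpy


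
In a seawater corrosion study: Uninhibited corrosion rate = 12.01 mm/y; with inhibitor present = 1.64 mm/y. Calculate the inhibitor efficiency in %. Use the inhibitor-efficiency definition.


Apply the inhibitor-efficiency definition: IE = (CR_blank − CR_inh)/CR_blank × 100
IE = (12.01 − 1.64) / 12.01 × 100
IE = 10.37 / 12.01 × 100 = 86.3 %

86.3 %


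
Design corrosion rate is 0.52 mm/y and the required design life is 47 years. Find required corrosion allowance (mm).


Corrosion allowance = CR × design life
CA = 0.52 * 47 = 24.44 mm

24.44 mm


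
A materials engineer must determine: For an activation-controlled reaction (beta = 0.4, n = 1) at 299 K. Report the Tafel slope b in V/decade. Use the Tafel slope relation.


Apply the Tafel slope relation: b = 2.303*R*T/(beta*n*F)
Numerator: 2.303 * 8.314 * 299 = 5725.0
Denominator: 0.4 * 1 * 96485 = 38594.0
b = 5725.0 / 38594.0 = 0.148 V/decade

0.148 V/decade


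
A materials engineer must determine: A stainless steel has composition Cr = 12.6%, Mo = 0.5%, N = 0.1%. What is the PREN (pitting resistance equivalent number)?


Apply the PREN formula: PREN = Cr + 3.3*Mo + 16*N
PREN = 12.6 + 3.3*0.5 + 16*0.1
PREN = 12.6 + 1.65 + 1.6 = 15.85

15.85


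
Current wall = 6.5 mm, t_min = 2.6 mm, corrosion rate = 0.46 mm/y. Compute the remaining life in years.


Apply the remaining-life relation: RL = (t_current − t_min) / CR
RL = (6.5 − 2.6) / 0.46 = 3.9 / 0.46 = 8.5 years

8.5 years


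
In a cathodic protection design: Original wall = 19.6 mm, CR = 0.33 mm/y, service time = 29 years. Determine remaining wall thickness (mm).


Remaining wall = original − CR × time
t = 19.6 − 0.33*29 = 19.6 − 9.57 = 10.03 mm

10.03 mm


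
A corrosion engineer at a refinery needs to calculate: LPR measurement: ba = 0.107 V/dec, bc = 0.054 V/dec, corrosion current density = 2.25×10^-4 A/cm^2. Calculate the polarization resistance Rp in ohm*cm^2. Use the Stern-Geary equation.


Apply the Stern-Geary equation: Rp = ba*bc / (2.303*icorr*(ba+bc))
ba*bc = 0.107*0.054 = 0.005778
ba+bc = 0.161; 2.303*icorr*(ba+bc) = 2.303*2.25×10^-4*0.161 = 8.3426175×10^-5
Rp = 0.005778 / 8.3426175×10^-5 = 69.26 ohm*cm^2

69.26 ohm*cm^2


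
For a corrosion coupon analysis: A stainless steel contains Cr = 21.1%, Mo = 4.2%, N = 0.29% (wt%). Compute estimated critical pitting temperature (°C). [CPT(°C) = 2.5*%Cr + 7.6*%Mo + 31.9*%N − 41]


Apply the ASTM G48 empirical CPT estimate: CPT(°C) = 2.5*%Cr + 7.6*%Mo + 31.9*%N − 41
2.5*21.1 = 52.75; 7.6*4.2 = 31.92; 31.9*0.29 = 9.251
CPT = 52.75 + 31.92 + 9.251 − 41 = 52.921 °C
Rounded to 0.1 °C: CPT ≈ 52.9 °C

52.9 °C


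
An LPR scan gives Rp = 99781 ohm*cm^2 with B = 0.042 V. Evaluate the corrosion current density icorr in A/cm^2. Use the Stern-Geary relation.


Apply the Stern-Geary relation: icorr = B / Rp
icorr = 0.042 / 99781 = 4.209×10^-7 A/cm^2

4.209×10^-7 A/cm^2


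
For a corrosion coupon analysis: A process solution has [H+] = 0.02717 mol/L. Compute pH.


pH = −log10[H+]
pH = −log10(0.02717) = 1.57

1.57


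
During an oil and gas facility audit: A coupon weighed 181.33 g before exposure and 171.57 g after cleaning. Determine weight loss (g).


Weight loss = initial − final
WL = 181.33 − 171.57 = 9.76 g

9.76 g


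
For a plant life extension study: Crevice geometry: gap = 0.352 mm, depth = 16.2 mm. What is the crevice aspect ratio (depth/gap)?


Aspect ratio = depth / gap
Ratio = 16.2 / 0.352 = 46.0

46.0


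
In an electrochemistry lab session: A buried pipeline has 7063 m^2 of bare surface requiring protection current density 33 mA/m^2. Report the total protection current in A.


I = area * current density, then convert mA → A (÷1000)
I = 7063 * 33 / 1000 = 233.08 A

233.08 A


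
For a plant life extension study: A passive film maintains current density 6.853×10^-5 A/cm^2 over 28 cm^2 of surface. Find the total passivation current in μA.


I = i_pass * A, then convert A → μA (×10^6)
I = 6.853×10^-5 * 28 * 10^6 = 1918.84 μA

1918.84 μA


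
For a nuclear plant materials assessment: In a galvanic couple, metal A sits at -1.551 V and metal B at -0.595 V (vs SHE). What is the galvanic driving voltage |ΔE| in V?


Driving voltage is the absolute potential difference.
|ΔE| = |-1.551 − (-0.595)| = 0.956 V

0.956 V


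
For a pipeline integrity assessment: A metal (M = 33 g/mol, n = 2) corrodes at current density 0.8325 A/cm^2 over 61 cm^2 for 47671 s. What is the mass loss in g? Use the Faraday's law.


Apply Faraday's law: m = i*A*t*M / (n*F)
Total charge passed Q = i*A*t = 0.8325*61*47671 = 2420852.5575 C
m = Q*M/(n*F) = 2420852.5575*33/(2*96485) = 413.9925 g

413.9925 g


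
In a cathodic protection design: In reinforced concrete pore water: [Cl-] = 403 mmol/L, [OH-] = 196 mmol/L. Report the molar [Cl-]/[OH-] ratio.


Threshold parameter = [Cl-] / [OH-] (molar basis; both in mmol/L, so units cancel)
Ratio = 403 / 196 = 2.06

2.06


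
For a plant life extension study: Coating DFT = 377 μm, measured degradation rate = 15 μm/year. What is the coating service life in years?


Service life = thickness / degradation rate
Life = 377 / 15 = 25.1 years

25.1 years


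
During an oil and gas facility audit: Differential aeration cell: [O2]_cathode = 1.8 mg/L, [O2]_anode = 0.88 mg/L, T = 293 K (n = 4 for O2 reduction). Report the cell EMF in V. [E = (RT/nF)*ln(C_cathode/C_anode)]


Apply the Nernst concentration-cell relation: E = (RT/nF)*ln(C_cathode/C_anode)
RT/nF = 8.314*293/(4*96485) = 0.00631187 V
ln(1.8/0.88) = 0.71562
E = 0.00631187 * 0.71562 = 0.00452 V

0.00452 V


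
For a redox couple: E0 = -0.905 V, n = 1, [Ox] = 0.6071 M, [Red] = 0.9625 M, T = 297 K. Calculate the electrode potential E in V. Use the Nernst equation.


Apply the Nernst equation: E = E0 + (RT/nF)*ln([Ox]/[Red])
Step 1: RT/nF = 8.314*297/(1*96485) = 0.02559214 V
Step 2: [Ox]/[Red] = 0.6071/0.9625 = 0.630753
Step 3: ln(0.630753) = -0.460841
Step 4: correction = 0.02559214 * -0.460841 = -0.012 V
E = -0.905 + -0.012 = -0.917 V

-0.917 V


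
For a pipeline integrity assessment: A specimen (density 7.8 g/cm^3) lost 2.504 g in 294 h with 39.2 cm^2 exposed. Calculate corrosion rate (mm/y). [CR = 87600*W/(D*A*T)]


Apply the mm/y weight-loss relation: CR = 87600 * W / (D * A * T)
Numerator: 87600 * 2.504 = 219350.4
Denominator: 7.8 * 39.2 * 294 = 89893.44
CR = 219350.4 / 89893.44 = 2.4401 mm/y

2.4401 mm/y


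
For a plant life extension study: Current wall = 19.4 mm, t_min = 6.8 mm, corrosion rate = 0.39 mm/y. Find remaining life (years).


Apply the remaining-life relation: RL = (t_current − t_min) / CR
RL = (19.4 − 6.8) / 0.39 = 12.6 / 0.39 = 32.3 years

32.3 years


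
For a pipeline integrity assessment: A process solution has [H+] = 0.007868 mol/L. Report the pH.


pH = −log10[H+]
pH = −log10(0.007868) = 2.1

2.1


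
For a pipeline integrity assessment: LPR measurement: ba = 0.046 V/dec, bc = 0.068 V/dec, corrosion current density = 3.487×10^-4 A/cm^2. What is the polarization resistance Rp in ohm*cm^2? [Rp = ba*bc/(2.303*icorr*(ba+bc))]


Apply the Stern-Geary equation: Rp = ba*bc / (2.303*icorr*(ba+bc))
ba*bc = 0.046*0.068 = 0.003128
ba+bc = 0.114; 2.303*icorr*(ba+bc) = 2.303*3.487×10^-4*0.114 = 9.1548395×10^-5
Rp = 0.003128 / 9.1548395×10^-5 = 34.17 ohm*cm^2

34.17 ohm*cm^2


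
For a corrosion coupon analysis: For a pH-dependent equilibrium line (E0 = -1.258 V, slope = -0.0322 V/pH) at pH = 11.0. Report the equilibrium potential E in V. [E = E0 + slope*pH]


Apply the Pourbaix line equation: E = E0 + slope*pH
E = -1.258 + (-0.0322)*11.0 = -1.258 + (-0.3542) = -1.6122 V
Rounded to 4 decimal places: E = -1.6122 V

-1.6122 V


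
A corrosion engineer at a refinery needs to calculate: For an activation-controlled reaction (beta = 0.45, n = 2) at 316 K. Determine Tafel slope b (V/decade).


Apply the Tafel slope relation: b = 2.303*R*T/(beta*n*F)
Numerator: 2.303 * 8.314 * 316 = 6050.5
Denominator: 0.45 * 2 * 96485 = 86836.5
b = 6050.5 / 86836.5 = 0.0697 V/decade

0.0697 V/decade
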